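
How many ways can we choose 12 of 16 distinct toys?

C(16,12) = 16!/(12! x 4!).

Final answer: \binom{16}{12} = 1820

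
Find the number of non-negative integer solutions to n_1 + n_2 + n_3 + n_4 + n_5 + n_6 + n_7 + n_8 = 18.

Stars and bars with 18 stars and 7 bars:
C(18+8-1, 8-1) = C(25,7).

Final answer: C(25,7) = 480700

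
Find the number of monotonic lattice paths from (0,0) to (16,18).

Each path has 16 right steps and 18 up steps in some order (34 steps total).
Choose which 18 of the 34 steps are up: C(34,18).

Final answer: C(34,18) = 2203961430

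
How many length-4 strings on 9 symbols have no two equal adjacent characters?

First character: 9 choices. Each subsequent: 8 choices (must differ from the previous one).
Total: 9 x 8^3.

Final answer: 9 x 8^{3} = 4608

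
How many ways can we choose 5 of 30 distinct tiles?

C(30,5) = 30!/(5! x 25!).

Final answer: \binom{30}{5} = 142506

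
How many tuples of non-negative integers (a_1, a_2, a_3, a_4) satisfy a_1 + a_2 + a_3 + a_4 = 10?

Stars and bars with 10 stars and 3 bars:
C(10+4-1, 4-1) = C(13,3).

Final answer: C(13,3) = 286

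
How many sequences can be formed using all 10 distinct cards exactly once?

The number of ways to arrange 10 distinct objects is 10!.

Final answer: 10! = 3628800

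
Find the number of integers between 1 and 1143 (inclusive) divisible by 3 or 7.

Multiples of 3: 381. Multiples of 7: 163. Of both (lcm=21): 54.
By inclusion-exclusion: 381 + 163 - 54.

Final answer: 490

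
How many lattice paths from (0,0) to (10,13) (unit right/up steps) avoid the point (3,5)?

Total paths to (10,13): C(23,13) = 1144066.
Paths through (3,5): C(8,5) x C(15,8) = 360360.
Avoiding (3,5): 1144066 - 360360.

Final answer: 783706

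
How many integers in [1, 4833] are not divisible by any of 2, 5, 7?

|div by 2|=2416, |div by 5|=966, |div by 7|=690.
|div by 2&5|=483, |div by 2&7|=345, |div by 5&7|=138, |div by all|=69.
By inclusion-exclusion, divisible by at least one: 2416+966+690-483-345-138+69 = 3175.
Not divisible by any: 4833 - 3175.

Final answer: 1658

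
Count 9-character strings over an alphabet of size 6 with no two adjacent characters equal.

First character: 6 choices. Each subsequent: 5 choices (must differ from the previous one).
Total: 6 x 5^8.

Final answer: 6 x 5^{8} = 2343750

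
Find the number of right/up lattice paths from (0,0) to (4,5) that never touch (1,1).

Total paths to (4,5): C(9,5) = 126.
Paths through (1,1): C(2,1) x C(7,4) = 70.
Avoiding (1,1): 126 - 70.

Final answer: 56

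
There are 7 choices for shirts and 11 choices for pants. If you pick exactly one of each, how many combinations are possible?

By the multiplication principle: 7 x 11.

Final answer: 77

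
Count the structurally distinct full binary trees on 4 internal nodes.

The structures are counted by the Catalan number C_n. Here n = 4.
C_n = C(2n,n)/(n+1), so C_{4} = C(8,4)/5 = 70/5.

Final answer: C_{4} = 14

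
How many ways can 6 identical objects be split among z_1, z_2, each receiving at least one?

Substitute z'_i = z_i - 1 (so z'_i >= 0). Then sum z'_i = 6 - 2 = 4.
Stars and bars: C(4+2-1, 2-1) = C(5,1).

Final answer: C(5,1) = 5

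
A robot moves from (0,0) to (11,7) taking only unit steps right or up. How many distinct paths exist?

Each path has 11 right steps and 7 up steps in some order (18 steps total).
Choose which 7 of the 18 steps are up: C(18,7).

Final answer: C(18,7) = 31824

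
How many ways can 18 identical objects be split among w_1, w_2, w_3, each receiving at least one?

Substitute w'_i = w_i - 1 (so w'_i >= 0). Then sum w'_i = 18 - 3 = 15.
Stars and bars: C(15+3-1, 3-1) = C(17,2).

Final answer: C(17,2) = 136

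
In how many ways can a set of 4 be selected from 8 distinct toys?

C(8,4) = 8!/(4! x 4!).

Final answer: \binom{8}{4} = 70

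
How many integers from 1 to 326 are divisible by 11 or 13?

Multiples of 11: 29. Multiples of 13: 25. Of both (lcm=143): 2.
By inclusion-exclusion: 29 + 25 - 2.

Final answer: 52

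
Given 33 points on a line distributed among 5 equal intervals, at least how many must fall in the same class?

By pigeonhole with 33 objects and 5 categories: ceiling(33/5).

Final answer: 7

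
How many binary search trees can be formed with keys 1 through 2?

This is counted by the nth Catalan number C_n. Here n = 2.
C_n = C(2n,n)/(n+1), so C_{2} = C(4,2)/3 = 6/3.

Final answer: C_{2} = 2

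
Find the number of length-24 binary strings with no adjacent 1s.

Classify by the final bit: ...0 gives a(n-1) strings, ...01 gives a(n-2) strings. Thus a(n) = a(n-1) + a(n-2) with a(1)=2, a(2)=3.
Iterating the recurrence: a(1)=2, a(2)=3, a(3)=5, a(4)=8, a(5)=13, a(6)=21, a(7)=34, a(8)=55, a(9)=89, a(10)=144, a(11)=233, a(12)=377, a(13)=610, a(14)=987, a(15)=1597, a(16)=2584, a(17)=4181, a(18)=6765, a(19)=10946, a(20)=17711, a(21)=28657, a(22)=46368, a(23)=75025, a(24)=121393.

Final answer: 121393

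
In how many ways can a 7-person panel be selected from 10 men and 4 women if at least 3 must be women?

Sum over valid woman counts:
C(4,3)C(10,4) = 840
C(4,4)C(10,3) = 120
Total: 840 + 120.

Final answer: 960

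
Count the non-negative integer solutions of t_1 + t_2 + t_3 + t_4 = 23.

Stars and bars with 23 stars and 3 bars:
C(23+4-1, 4-1) = C(26,3).

Final answer: C(26,3) = 2600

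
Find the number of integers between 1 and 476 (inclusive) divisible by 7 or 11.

Multiples of 7: 68. Multiples of 11: 43. Of both (lcm=77): 6.
By inclusion-exclusion: 68 + 43 - 6.

Final answer: 105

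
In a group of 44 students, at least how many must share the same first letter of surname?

There are 26 possible values for first letter of surname. With 44 students and 26 categories, by pigeonhole: ceiling(44/26).

Final answer: 2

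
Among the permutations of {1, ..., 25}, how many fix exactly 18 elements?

Choose which 18 elements are fixed: C(25,18) = 480700.
Derange the remaining 7 using D(j) = (j-1)(D(j-1) + D(j-2)), D(0)=1, D(1)=0: D(2)=1, D(3)=2, D(4)=9, D(5)=44, D(6)=265, D(7)=1854.
Total: 480700 x 1854.

Final answer: C(25,18) D(7) = 891217800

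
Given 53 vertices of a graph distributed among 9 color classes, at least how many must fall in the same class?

By pigeonhole with 53 objects and 9 categories: ceiling(53/9).

Final answer: 6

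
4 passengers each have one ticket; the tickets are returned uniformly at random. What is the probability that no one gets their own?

Use the recurrence D(n) = (n-1)(D(n-1) + D(n-2)) with D(0)=1, D(1)=0.
Building up: D(2)=1, D(3)=2, D(4)=9.
Total arrangements: 4! = 24.
Probability = D(4)/4! = 3/8.

Final answer: D(4)/4! = 9/24 = 0.375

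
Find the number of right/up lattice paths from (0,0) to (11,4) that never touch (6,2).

Total paths to (11,4): C(15,4) = 1365.
Paths through (6,2): C(8,2) x C(7,2) = 588.
Avoiding (6,2): 1365 - 588.

Final answer: 777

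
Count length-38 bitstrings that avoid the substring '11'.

Let a(n) count valid strings. If the last bit is 0 the prefix is any valid string of length n-1; if it is 1 the string must end in 01 with a valid prefix of length n-2. So a(n) = a(n-1) + a(n-2), a(1)=2, a(2)=3.
Building up term by term: a(1)=2, a(2)=3, a(3)=5, a(4)=8, a(5)=13, a(6)=21, a(7)=34, a(8)=55, a(9)=89, a(10)=144, a(11)=233, a(12)=377, a(13)=610, a(14)=987, a(15)=1597, a(16)=2584, a(17)=4181, a(18)=6765, a(19)=10946, a(20)=17711, a(21)=28657, a(22)=46368, a(23)=75025, a(24)=121393, a(25)=196418, a(26)=317811, a(27)=514229, a(28)=832040, a(29)=1346269, a(30)=2178309, a(31)=3524578, a(32)=5702887, a(33)=9227465, a(34)=14930352, a(35)=24157817, a(36)=39088169, a(37)=63245986, a(38)=102334155.

Final answer: 102334155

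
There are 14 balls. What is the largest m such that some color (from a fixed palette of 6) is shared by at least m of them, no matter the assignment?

There are 6 possible values for color (from a fixed palette of 6). With 14 balls and 6 categories, by pigeonhole: ceiling(14/6).

Final answer: 3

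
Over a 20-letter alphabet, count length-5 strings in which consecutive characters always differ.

Let g(n) count such strings. g(1) = 20, and each valid string of length n-1 extends in 19 ways (any symbol but the last), so g(n) = 19 g(n-1).
Total: g(5) = 20 x 19^4.

Final answer: 20 x 19^{4} = 2606420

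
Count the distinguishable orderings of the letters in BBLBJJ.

Letters (B:3, J:2, L:1). Total letters: 6.
Permutations = 6!/(3! x 2!).

Final answer: 60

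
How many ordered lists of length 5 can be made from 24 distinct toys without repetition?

P(24,5) = 24!/(24-5)! = 24!/19!.

Final answer: P(24,5) = 5100480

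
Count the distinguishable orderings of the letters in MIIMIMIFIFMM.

Letters (F:2, I:5, M:5). Total letters: 12.
Permutations = 12!/(5! x 5! x 2!).

Final answer: 16632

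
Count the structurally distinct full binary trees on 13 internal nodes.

The structures are counted by the Catalan number C_n. Here n = 13.
C_n = (2n)!/(n!(n+1)!), so C_{13} = 26!/(13! x 14!) = C(26,13)/14 = 10400600/14.

Final answer: C_{13} = 742900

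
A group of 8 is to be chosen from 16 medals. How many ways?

C(16,8) = 16!/(8! x (16-8)!).

Final answer: C(16,8) = 12870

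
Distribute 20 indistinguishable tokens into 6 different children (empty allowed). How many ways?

Stars and bars: C(n+k-1, k-1) = C(25,5).

Final answer: C(25,5) = 53130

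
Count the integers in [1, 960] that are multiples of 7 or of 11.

Multiples of 7: 137. Multiples of 11: 87. Of both (lcm=77): 12.
By inclusion-exclusion: 137 + 87 - 12.

Final answer: 212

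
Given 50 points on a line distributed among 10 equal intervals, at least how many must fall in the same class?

By pigeonhole with 50 objects and 10 categories: ceiling(50/10).

Final answer: 5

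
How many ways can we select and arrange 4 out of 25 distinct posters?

P(25,4) = 25!/(25-4)! = 25!/21!.

Final answer: P(25,4) = 303600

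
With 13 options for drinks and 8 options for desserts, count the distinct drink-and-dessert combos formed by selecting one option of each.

By the multiplication principle: 13 x 8.

Final answer: 104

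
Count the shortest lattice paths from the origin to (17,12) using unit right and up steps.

Each path has 17 right steps and 12 up steps in some order (29 steps total).
Choose which 12 of the 29 steps are up: C(29,12).

Final answer: C(29,12) = 51895935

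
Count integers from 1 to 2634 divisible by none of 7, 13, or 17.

|div by 7|=376, |div by 13|=202, |div by 17|=154.
|div by 7&13|=28, |div by 7&17|=22, |div by 13&17|=11, |div by all|=1.
By inclusion-exclusion, divisible by at least one: 376+202+154-28-22-11+1 = 672.
Not divisible by any: 2634 - 672.

Final answer: 1962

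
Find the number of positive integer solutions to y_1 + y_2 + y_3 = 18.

Substitute y'_i = y_i - 1 (so y'_i >= 0). Then sum y'_i = 18 - 3 = 15.
Stars and bars: C(15+3-1, 3-1) = C(17,2).

Final answer: C(17,2) = 136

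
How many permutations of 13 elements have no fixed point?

D(n) = (n-1)(D(n-1) + D(n-2)), D(0)=1, D(1)=0.
Building up: D(2)=1, D(3)=2, D(4)=9, D(5)=44, D(6)=265, D(7)=1854, D(8)=14833, D(9)=133496, D(10)=1334961, D(11)=14684570, D(12)=176214841.
D(13) = 12 x (D(12) + D(11)) = 12 x (176214841 + 14684570).

Final answer: D(13) = 2290792932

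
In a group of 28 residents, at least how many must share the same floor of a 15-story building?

There are 15 possible values for floor of a 15-story building. With 28 residents and 15 categories, by pigeonhole: ceiling(28/15).

Final answer: 2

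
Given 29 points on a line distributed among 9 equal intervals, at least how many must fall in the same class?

By pigeonhole with 29 objects and 9 categories: ceiling(29/9).

Final answer: 4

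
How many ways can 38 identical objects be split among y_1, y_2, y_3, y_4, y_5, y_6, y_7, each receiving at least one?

Substitute y'_i = y_i - 1 (so y'_i >= 0). Then sum y'_i = 38 - 7 = 31.
Stars and bars: C(31+7-1, 7-1) = C(37,6).

Final answer: C(37,6) = 2324784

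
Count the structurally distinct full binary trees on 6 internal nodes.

This is a standard Catalan-number count: the answer is C_n. Here n = 6.
C_n = (2n)!/(n!(n+1)!), so C_{6} = 12!/(6! x 7!) = C(12,6)/7 = 924/7.

Final answer: C_{6} = 132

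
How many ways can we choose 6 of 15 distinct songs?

C(15,6) = 15!/(6! x (15-6)!).

Final answer: C(15,6) = 5005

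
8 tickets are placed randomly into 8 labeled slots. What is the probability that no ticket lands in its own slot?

D(n) = (n-1)(D(n-1) + D(n-2)), D(0)=1, D(1)=0.
Building up: D(2)=1, D(3)=2, D(4)=9, D(5)=44, D(6)=265, D(7)=1854, D(8)=14833.
Total arrangements: 8! = 40320.
Probability = D(8)/8! = 2119/5760.

Final answer: D(8)/8! = 14833/40320 = 0.367882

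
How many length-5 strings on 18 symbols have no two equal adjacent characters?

First character: 18 choices. Each subsequent: 17 choices (must differ from the previous one).
Total: 18 x 17^4.

Final answer: 18 x 17^{4} = 1503378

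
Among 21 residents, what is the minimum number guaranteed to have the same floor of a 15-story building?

There are 15 possible values for floor of a 15-story building. With 21 residents and 15 categories, by pigeonhole: ceiling(21/15).

Final answer: 2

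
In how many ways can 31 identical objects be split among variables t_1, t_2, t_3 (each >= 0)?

Stars and bars with 31 stars and 2 bars:
C(31+3-1, 3-1) = C(33,2).

Final answer: C(33,2) = 528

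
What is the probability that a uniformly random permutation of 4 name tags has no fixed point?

Derangements satisfy D(n) = (n-1)(D(n-1) + D(n-2)), starting from D(0)=1, D(1)=0.
Building up: D(2)=1, D(3)=2, D(4)=9.
Total arrangements: 4! = 24.
Probability = D(4)/4! = 3/8.

Final answer: D(4)/4! = 9/24 = 0.375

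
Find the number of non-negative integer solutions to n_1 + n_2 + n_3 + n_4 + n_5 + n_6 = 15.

Stars and bars with 15 stars and 5 bars:
C(15+6-1, 6-1) = C(20,5).

Final answer: C(20,5) = 15504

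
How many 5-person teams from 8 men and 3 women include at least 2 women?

Sum over valid woman counts:
C(3,2)C(8,3) = 168
C(3,3)C(8,2) = 28
Total: 168 + 28.

Final answer: 196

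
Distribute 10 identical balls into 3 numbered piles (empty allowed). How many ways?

Stars and bars: C(n+k-1, k-1) = C(12,2).

Final answer: C(12,2) = 66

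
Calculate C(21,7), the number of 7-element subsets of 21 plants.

C(21,7) = 21!/(7! x 14!).

Final answer: \binom{21}{7} = 116280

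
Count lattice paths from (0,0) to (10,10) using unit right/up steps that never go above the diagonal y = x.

Total monotonic paths to (10,10): C(20,10) = 184756.
Paths that cross above y=x (reflection bijection): C(20,11) = 167960.
Valid Dyck paths: 184756 - 167960.
(This is the Catalan number C_{10}.)

Final answer: C_{10} = 16796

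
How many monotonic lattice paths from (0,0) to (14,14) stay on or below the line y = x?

Total monotonic paths to (14,14): C(28,14) = 40116600.
By the reflection principle, paths that go above the diagonal number C(28,15) = 37442160.
Valid Dyck paths: 40116600 - 37442160.
(This is the Catalan number C_{14}.)

Final answer: C_{14} = 2674440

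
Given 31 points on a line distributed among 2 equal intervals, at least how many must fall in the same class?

By pigeonhole with 31 objects and 2 categories: ceiling(31/2).

Final answer: 16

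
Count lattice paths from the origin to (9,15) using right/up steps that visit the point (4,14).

Paths (0,0)->(4,14): C(18,14) = 3060.
Paths (4,14)->(9,15): C(6,1) = 6.
By multiplication principle: 3060 x 6.

Final answer: 18360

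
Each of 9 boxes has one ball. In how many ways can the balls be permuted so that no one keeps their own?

D(n) = (n-1)(D(n-1) + D(n-2)), D(0)=1, D(1)=0.
D(2) = 1 x (0 + 1) = 1
D(3) = 2 x (1 + 0) = 2
D(4) = 3 x (2 + 1) = 9
D(5) = 4 x (9 + 2) = 44
D(6) = 5 x (44 + 9) = 265
D(7) = 6 x (265 + 44) = 1854
D(8) = 7 x (1854 + 265) = 14833
D(9) = 8 x (D(8) + D(7)) = 8 x (14833 + 1854)

Final answer: D(9) = 133496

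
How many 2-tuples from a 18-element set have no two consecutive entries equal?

First character: 18 choices. Each subsequent: 17 choices (must differ from the previous one).
Total: 18 x 17^1.

Final answer: 18 x 17^{1} = 306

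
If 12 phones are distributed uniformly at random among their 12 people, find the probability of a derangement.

Derangements satisfy D(n) = (n-1)(D(n-1) + D(n-2)), starting from D(0)=1, D(1)=0.
Building up: D(2)=1, D(3)=2, D(4)=9, D(5)=44, D(6)=265, D(7)=1854, D(8)=14833, D(9)=133496, D(10)=1334961, D(11)=14684570, D(12)=176214841.
Total arrangements: 12! = 479001600.
Probability = D(12)/12! = 16019531/43545600.

Final answer: D(12)/12! = 176214841/479001600 = 0.367879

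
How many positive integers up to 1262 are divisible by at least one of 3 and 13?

Multiples of 3: 420. Multiples of 13: 97. Of both (lcm=39): 32.
By inclusion-exclusion: 420 + 97 - 32.

Final answer: 485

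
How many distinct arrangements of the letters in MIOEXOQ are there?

Letters (E:1, I:1, M:1, O:2, Q:1, X:1). Total letters: 7.
Permutations = 7!/(2!).

Final answer: 2520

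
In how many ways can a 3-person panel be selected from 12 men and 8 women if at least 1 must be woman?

Sum over valid woman counts:
C(8,1)C(12,2) = 528
C(8,2)C(12,1) = 336
C(8,3)C(12,0) = 56
Total: 528 + 336 + 56.

Final answer: 920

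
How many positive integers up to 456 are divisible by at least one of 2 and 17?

Multiples of 2: 228. Multiples of 17: 26. Of both (lcm=34): 13.
By inclusion-exclusion: 228 + 26 - 13.

Final answer: 241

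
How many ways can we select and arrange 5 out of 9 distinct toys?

P(9,5) = 9!/(9-5)! = 9!/4!.

Final answer: P(9,5) = 15120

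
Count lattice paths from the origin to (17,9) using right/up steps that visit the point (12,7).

Paths (0,0)->(12,7): C(19,7) = 50388.
Paths (12,7)->(17,9): C(7,2) = 21.
By multiplication principle: 50388 x 21.

Final answer: 1058148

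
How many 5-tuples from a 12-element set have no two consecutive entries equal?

First character: 12 choices. Each subsequent: 11 choices (must differ from the previous one).
Total: 12 x 11^4.

Final answer: 12 x 11^{4} = 175692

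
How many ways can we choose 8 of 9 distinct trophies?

C(9,8) = 9!/(8! x 1!).

Final answer: \binom{9}{8} = 9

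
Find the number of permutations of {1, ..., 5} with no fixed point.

D(n) = (n-1)(D(n-1) + D(n-2)), D(0)=1, D(1)=0.
D(2) = 1 x (0 + 1) = 1
D(3) = 2 x (1 + 0) = 2
D(4) = 3 x (2 + 1) = 9
D(5) = 4 x (D(4) + D(3)) = 4 x (9 + 2)

Final answer: D(5) = 44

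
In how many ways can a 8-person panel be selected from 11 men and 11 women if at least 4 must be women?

Sum over valid woman counts:
C(11,4)C(11,4) = 108900
C(11,5)C(11,3) = 76230
C(11,6)C(11,2) = 25410
C(11,7)C(11,1) = 3630
C(11,8)C(11,0) = 165
Total: 108900 + 76230 + 25410 + 3630 + 165.

Final answer: 214335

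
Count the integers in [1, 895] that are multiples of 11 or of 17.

Multiples of 11: 81. Multiples of 17: 52. Of both (lcm=187): 4.
By inclusion-exclusion: 81 + 52 - 4.

Final answer: 129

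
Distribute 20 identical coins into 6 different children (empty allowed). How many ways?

Stars and bars: C(n+k-1, k-1) = C(25,5).

Final answer: C(25,5) = 53130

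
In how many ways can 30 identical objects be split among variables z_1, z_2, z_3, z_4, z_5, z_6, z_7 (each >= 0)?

Stars and bars with 30 stars and 6 bars:
C(30+7-1, 7-1) = C(36,6).

Final answer: C(36,6) = 1947792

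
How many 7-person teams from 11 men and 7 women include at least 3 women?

Sum over valid woman counts:
C(7,3)C(11,4) = 11550
C(7,4)C(11,3) = 5775
C(7,5)C(11,2) = 1155
C(7,6)C(11,1) = 77
C(7,7)C(11,0) = 1
Total: 11550 + 5775 + 1155 + 77 + 1.

Final answer: 18558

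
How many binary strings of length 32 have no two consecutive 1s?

Classify by the final bit: ...0 gives a(n-1) strings, ...01 gives a(n-2) strings. Thus a(n) = a(n-1) + a(n-2) with a(1)=2, a(2)=3.
Computing successive values: a(1)=2, a(2)=3, a(3)=5, a(4)=8, a(5)=13, a(6)=21, a(7)=34, a(8)=55, a(9)=89, a(10)=144, a(11)=233, a(12)=377, a(13)=610, a(14)=987, a(15)=1597, a(16)=2584, a(17)=4181, a(18)=6765, a(19)=10946, a(20)=17711, a(21)=28657, a(22)=46368, a(23)=75025, a(24)=121393, a(25)=196418, a(26)=317811, a(27)=514229, a(28)=832040, a(29)=1346269, a(30)=2178309, a(31)=3524578, a(32)=5702887.

Final answer: 5702887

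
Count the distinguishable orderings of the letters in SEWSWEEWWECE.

Letters (C:1, E:5, S:2, W:4). Total letters: 12.
Permutations = 12!/(5! x 4! x 2!).

Final answer: 83160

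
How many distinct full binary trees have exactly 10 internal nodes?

The structures are counted by the Catalan number C_n. Here n = 10.
C_n = C(2n,n) - C(2n,n+1), so C_{10} = C(20,10) - C(20,11) = 184756 - 167960.

Final answer: C_{10} = 16796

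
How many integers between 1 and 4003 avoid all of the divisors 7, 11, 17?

|div by 7|=571, |div by 11|=363, |div by 17|=235.
|div by 7&11|=51, |div by 7&17|=33, |div by 11&17|=21, |div by all|=3.
By inclusion-exclusion, divisible by at least one: 571+363+235-51-33-21+3 = 1067.
Not divisible by any: 4003 - 1067.

Final answer: 2936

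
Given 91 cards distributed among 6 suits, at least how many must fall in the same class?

By pigeonhole with 91 objects and 6 categories: ceiling(91/6).

Final answer: 16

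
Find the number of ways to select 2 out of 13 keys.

C(13,2) = 13!/(2! x (13-2)!).

Final answer: C(13,2) = 78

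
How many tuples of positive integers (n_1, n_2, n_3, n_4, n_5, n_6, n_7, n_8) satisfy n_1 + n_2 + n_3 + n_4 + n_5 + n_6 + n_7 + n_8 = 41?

Substitute n'_i = n_i - 1 (so n'_i >= 0). Then sum n'_i = 41 - 8 = 33.
Stars and bars: C(33+8-1, 8-1) = C(40,7).

Final answer: C(40,7) = 18643560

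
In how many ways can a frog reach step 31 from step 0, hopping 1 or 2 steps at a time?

Let f(n) count the ways. The last step is size 1 or 2, so f(n) = f(n-1) + f(n-2) with f(1)=1, f(2)=2.
Computing successive values: f(1)=1, f(2)=2, f(3)=3, f(4)=5, f(5)=8, f(6)=13, f(7)=21, f(8)=34, f(9)=55, f(10)=89, f(11)=144, f(12)=233, f(13)=377, f(14)=610, f(15)=987, f(16)=1597, f(17)=2584, f(18)=4181, f(19)=6765, f(20)=10946, f(21)=17711, f(22)=28657, f(23)=46368, f(24)=75025, f(25)=121393, f(26)=196418, f(27)=317811, f(28)=514229, f(29)=832040, f(30)=1346269, f(31)=2178309.

Final answer: 2178309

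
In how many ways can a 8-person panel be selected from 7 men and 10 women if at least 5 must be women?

Sum over valid woman counts:
C(10,5)C(7,3) = 8820
C(10,6)C(7,2) = 4410
C(10,7)C(7,1) = 840
C(10,8)C(7,0) = 45
Total: 8820 + 4410 + 840 + 45.

Final answer: 14115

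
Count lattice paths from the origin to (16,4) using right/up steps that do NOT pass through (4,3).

Total paths to (16,4): C(20,4) = 4845.
Paths through (4,3): C(7,3) x C(13,1) = 455.
Avoiding (4,3): 4845 - 455.

Final answer: 4390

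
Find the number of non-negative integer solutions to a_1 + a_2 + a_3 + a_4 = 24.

Stars and bars with 24 stars and 3 bars:
C(24+4-1, 4-1) = C(27,3).

Final answer: C(27,3) = 2925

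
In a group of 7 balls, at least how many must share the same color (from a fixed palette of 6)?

There are 6 possible values for color (from a fixed palette of 6). With 7 balls and 6 categories, by pigeonhole: ceiling(7/6).

Final answer: 2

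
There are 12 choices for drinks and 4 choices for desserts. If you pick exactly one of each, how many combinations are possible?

By the multiplication principle: 12 x 4.

Final answer: 48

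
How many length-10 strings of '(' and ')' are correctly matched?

This is counted by the nth Catalan number C_n. Here n = 5 (pairs).
C_n = (2n)!/(n!(n+1)!), so C_{5} = 10!/(5! x 6!) = C(10,5)/6 = 252/6.

Final answer: C_{5} = 42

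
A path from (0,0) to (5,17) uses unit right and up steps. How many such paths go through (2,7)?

Paths (0,0)->(2,7): C(9,7) = 36.
Paths (2,7)->(5,17): C(13,10) = 286.
By multiplication principle: 36 x 286.

Final answer: 10296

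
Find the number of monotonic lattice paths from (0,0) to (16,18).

Each path has 16 right steps and 18 up steps in some order (34 steps total).
Choose which 18 of the 34 steps are up: C(34,18).

Final answer: C(34,18) = 2203961430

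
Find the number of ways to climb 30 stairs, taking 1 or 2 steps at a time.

Condition on the final move: it is a 1-step (f(n-1) ways to get there) or a 2-step (f(n-2) ways), so f(n) = f(n-1) + f(n-2), with f(1)=1, f(2)=2.
Building up term by term: f(1)=1, f(2)=2, f(3)=3, f(4)=5, f(5)=8, f(6)=13, f(7)=21, f(8)=34, f(9)=55, f(10)=89, f(11)=144, f(12)=233, f(13)=377, f(14)=610, f(15)=987, f(16)=1597, f(17)=2584, f(18)=4181, f(19)=6765, f(20)=10946, f(21)=17711, f(22)=28657, f(23)=46368, f(24)=75025, f(25)=121393, f(26)=196418, f(27)=317811, f(28)=514229, f(29)=832040, f(30)=1346269.

Final answer: 1346269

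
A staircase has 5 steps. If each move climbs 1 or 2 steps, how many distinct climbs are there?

Condition on the final move: it is a 1-step (f(n-1) ways to get there) or a 2-step (f(n-2) ways), so f(n) = f(n-1) + f(n-2), with f(1)=1, f(2)=2.
Iterating the recurrence: f(1)=1, f(2)=2, f(3)=3, f(4)=5, f(5)=8.

Final answer: 8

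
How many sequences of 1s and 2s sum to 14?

Let f(n) be the number of climbs. Removing the last move (1 or 2 steps) gives f(n) = f(n-1) + f(n-2); base cases f(1)=1, f(2)=2.
Building up term by term: f(1)=1, f(2)=2, f(3)=3, f(4)=5, f(5)=8, f(6)=13, f(7)=21, f(8)=34, f(9)=55, f(10)=89, f(11)=144, f(12)=233, f(13)=377, f(14)=610.

Final answer: 610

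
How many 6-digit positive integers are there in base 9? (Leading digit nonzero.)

These are the integers in [9^5, 9^6), so the count is 9^6 - 9^5 = 8 x 9^5.

Final answer: 472392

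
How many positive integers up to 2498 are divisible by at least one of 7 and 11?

Multiples of 7: 356. Multiples of 11: 227. Of both (lcm=77): 32.
By inclusion-exclusion: 356 + 227 - 32.

Final answer: 551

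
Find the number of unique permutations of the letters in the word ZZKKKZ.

Letters (K:3, Z:3). Total letters: 6.
Permutations = 6!/(3! x 3!).

Final answer: 20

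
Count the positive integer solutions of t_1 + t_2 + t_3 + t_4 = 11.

Substitute t'_i = t_i - 1 (so t'_i >= 0). Then sum t'_i = 11 - 4 = 7.
Stars and bars: C(7+4-1, 4-1) = C(10,3).

Final answer: C(10,3) = 120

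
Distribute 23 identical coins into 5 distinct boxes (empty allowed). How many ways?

Stars and bars: C(n+k-1, k-1) = C(27,4).

Final answer: C(27,4) = 17550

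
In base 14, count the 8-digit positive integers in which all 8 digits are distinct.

First digit: 13 (nonzero). Second: 13 (not first). Third: 12, etc.
Total: 13 x 13 x 12 x 11 x 10 x 9 x 8 x 7.

Final answer: 112432320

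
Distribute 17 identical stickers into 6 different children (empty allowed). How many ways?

Stars and bars: C(n+k-1, k-1) = C(22,5).

Final answer: C(22,5) = 26334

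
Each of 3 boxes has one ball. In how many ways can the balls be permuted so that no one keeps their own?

Use the recurrence D(n) = (n-1)(D(n-1) + D(n-2)) with D(0)=1, D(1)=0.
D(2) = 1 x (0 + 1) = 1
D(3) = 2 x (D(2) + D(1)) = 2 x (1 + 0)

Final answer: D(3) = 2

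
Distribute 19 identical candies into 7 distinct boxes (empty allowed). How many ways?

Stars and bars: C(n+k-1, k-1) = C(25,6).

Final answer: C(25,6) = 177100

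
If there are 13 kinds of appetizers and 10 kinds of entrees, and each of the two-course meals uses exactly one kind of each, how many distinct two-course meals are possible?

By the multiplication principle: 13 x 10.

Final answer: 130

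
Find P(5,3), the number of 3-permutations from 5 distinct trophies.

P(5,3) = 5!/(5-3)! = 5!/2!.

Final answer: P(5,3) = 60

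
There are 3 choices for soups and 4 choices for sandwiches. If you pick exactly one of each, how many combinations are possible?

By the multiplication principle: 3 x 4.

Final answer: 12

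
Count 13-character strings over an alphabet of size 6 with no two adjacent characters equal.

Let g(n) count such strings. g(1) = 6, and each valid string of length n-1 extends in 5 ways (any symbol but the last), so g(n) = 5 g(n-1).
Total: g(13) = 6 x 5^12.

Final answer: 6 x 5^{12} = 1464843750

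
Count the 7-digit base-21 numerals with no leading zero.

Leading digit: 20 options (nonzero). Other 6 digit(s): 21 options each.
Total: 20 x 21^6.

Final answer: 1715322420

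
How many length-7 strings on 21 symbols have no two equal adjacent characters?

Let g(n) count such strings. g(1) = 21, and each valid string of length n-1 extends in 20 ways (any symbol but the last), so g(n) = 20 g(n-1).
Total: g(7) = 21 x 20^6.

Final answer: 21 x 20^{6} = 1344000000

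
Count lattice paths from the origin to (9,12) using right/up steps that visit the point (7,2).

Paths (0,0)->(7,2): C(9,2) = 36.
Paths (7,2)->(9,12): C(12,10) = 66.
By multiplication principle: 36 x 66.

Final answer: 2376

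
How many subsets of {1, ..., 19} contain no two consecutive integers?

Condition on whether n belongs to the subset: if not, any valid subset of {1, ..., n-1} works (a(n-1)); if so, n-1 is excluded and the rest is a valid subset of {1, ..., n-2} (a(n-2)). Hence a(n) = a(n-1) + a(n-2), a(1)=2, a(2)=3.
Iterating the recurrence: a(1)=2, a(2)=3, a(3)=5, a(4)=8, a(5)=13, a(6)=21, a(7)=34, a(8)=55, a(9)=89, a(10)=144, a(11)=233, a(12)=377, a(13)=610, a(14)=987, a(15)=1597, a(16)=2584, a(17)=4181, a(18)=6765, a(19)=10946.

Final answer: 10946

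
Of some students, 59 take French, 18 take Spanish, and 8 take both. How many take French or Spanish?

|A union B| = |A| + |B| - |A intersect B| = 59 + 18 - 8.

Final answer: 69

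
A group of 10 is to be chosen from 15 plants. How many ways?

C(15,10) = 15!/(10! x 5!).

Final answer: \binom{15}{10} = 3003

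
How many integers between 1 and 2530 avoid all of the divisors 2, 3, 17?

|div by 2|=1265, |div by 3|=843, |div by 17|=148.
|div by 2&3|=421, |div by 2&17|=74, |div by 3&17|=49, |div by all|=24.
By inclusion-exclusion, divisible by at least one: 1265+843+148-421-74-49+24 = 1736.
Not divisible by any: 2530 - 1736.

Final answer: 794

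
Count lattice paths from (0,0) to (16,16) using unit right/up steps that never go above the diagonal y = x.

Total monotonic paths to (16,16): C(32,16) = 601080390.
Reflecting each bad path at its first crossing gives a bijection with paths to (15,17): C(32,17) = 565722720.
Valid Dyck paths: 601080390 - 565722720.
(These counts are the Catalan numbers.)

Final answer: C_{16} = 35357670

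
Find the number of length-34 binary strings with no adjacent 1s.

Let a(n) count valid strings. If the last bit is 0 the prefix is any valid string of length n-1; if it is 1 the string must end in 01 with a valid prefix of length n-2. So a(n) = a(n-1) + a(n-2), a(1)=2, a(2)=3.
Building up term by term: a(1)=2, a(2)=3, a(3)=5, a(4)=8, a(5)=13, a(6)=21, a(7)=34, a(8)=55, a(9)=89, a(10)=144, a(11)=233, a(12)=377, a(13)=610, a(14)=987, a(15)=1597, a(16)=2584, a(17)=4181, a(18)=6765, a(19)=10946, a(20)=17711, a(21)=28657, a(22)=46368, a(23)=75025, a(24)=121393, a(25)=196418, a(26)=317811, a(27)=514229, a(28)=832040, a(29)=1346269, a(30)=2178309, a(31)=3524578, a(32)=5702887, a(33)=9227465, a(34)=14930352.

Final answer: 14930352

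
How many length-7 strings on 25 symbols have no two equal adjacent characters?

First character: 25 choices. Each subsequent: 24 choices (must differ from the previous one).
Total: 25 x 24^6.

Final answer: 25 x 24^{6} = 4777574400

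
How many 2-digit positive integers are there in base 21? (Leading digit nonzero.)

In base 21, the leading digit has 20 choices (1..20); each of the remaining 1 digits has 21 choices.
Total: 20 x 21^1.

Final answer: 420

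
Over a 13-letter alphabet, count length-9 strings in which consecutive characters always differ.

First character: 13 choices. Each subsequent: 12 choices (must differ from the previous one).
Total: 13 x 12^8.

Final answer: 13 x 12^{8} = 5589762048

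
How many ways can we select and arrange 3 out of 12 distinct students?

P(12,3) = 12!/(12-3)! = 12!/9!.

Final answer: P(12,3) = 1320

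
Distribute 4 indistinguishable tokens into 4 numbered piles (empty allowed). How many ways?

Stars and bars: C(n+k-1, k-1) = C(7,3).

Final answer: C(7,3) = 35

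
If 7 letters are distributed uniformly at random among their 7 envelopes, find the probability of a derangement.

Derangements satisfy D(n) = (n-1)(D(n-1) + D(n-2)), starting from D(0)=1, D(1)=0.
Building up: D(2)=1, D(3)=2, D(4)=9, D(5)=44, D(6)=265, D(7)=1854.
Total arrangements: 7! = 5040.
Probability = D(7)/7! = 103/280.

Final answer: D(7)/7! = 1854/5040 = 0.367857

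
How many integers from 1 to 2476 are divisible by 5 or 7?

Multiples of 5: 495. Multiples of 7: 353. Of both (lcm=35): 70.
By inclusion-exclusion: 495 + 353 - 70.

Final answer: 778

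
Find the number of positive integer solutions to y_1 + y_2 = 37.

Substitute y'_i = y_i - 1 (so y'_i >= 0). Then sum y'_i = 37 - 2 = 35.
Stars and bars: C(35+2-1, 2-1) = C(36,1).

Final answer: C(36,1) = 36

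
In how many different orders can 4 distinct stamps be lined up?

The number of ways to arrange 4 distinct objects is 4!.

Final answer: 4! = 24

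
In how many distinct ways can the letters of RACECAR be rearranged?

Letters (A:2, C:2, E:1, R:2). Total letters: 7.
Permutations = 7!/(2! x 2! x 2!).

Final answer: 630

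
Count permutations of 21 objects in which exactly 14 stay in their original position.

Choose which 14 elements are fixed: C(21,14) = 116280.
Derange the remaining 7 using D(j) = (j-1)(D(j-1) + D(j-2)), D(0)=1, D(1)=0: D(2)=1, D(3)=2, D(4)=9, D(5)=44, D(6)=265, D(7)=1854.
Total: 116280 x 1854.

Final answer: C(21,14) D(7) = 215583120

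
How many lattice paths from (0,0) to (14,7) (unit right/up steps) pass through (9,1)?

Paths (0,0)->(9,1): C(10,1) = 10.
Paths (9,1)->(14,7): C(11,6) = 462.
By multiplication principle: 10 x 462.

Final answer: 4620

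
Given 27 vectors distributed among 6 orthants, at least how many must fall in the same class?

By pigeonhole with 27 objects and 6 categories: ceiling(27/6).

Final answer: 5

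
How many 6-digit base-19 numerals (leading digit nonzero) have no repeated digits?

The leading digit has 18 choices (anything but zero); the next has 18 (anything but the first), then 17, and so on, one fewer each time.
Total: 18 x 18 x 17 x 16 x 15 x 14.

Final answer: 18506880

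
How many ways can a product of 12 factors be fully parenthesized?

This is a standard Catalan-number count: the answer is C_n. Here n = 12 - 1 = 11.
C_n = C(2n,n)/(n+1), so C_{11} = C(22,11)/12 = 705432/12.

Final answer: C_{11} = 58786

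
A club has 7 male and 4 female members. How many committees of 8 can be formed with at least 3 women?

Sum over valid woman counts:
C(4,3)C(7,5) = 84
C(4,4)C(7,4) = 35
Total: 84 + 35.

Final answer: 119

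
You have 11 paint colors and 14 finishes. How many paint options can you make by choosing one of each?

By the multiplication principle: 11 x 14.

Final answer: 154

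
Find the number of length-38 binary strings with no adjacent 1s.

Classify by the final bit: ...0 gives a(n-1) strings, ...01 gives a(n-2) strings. Thus a(n) = a(n-1) + a(n-2) with a(1)=2, a(2)=3.
Iterating the recurrence: a(1)=2, a(2)=3, a(3)=5, a(4)=8, a(5)=13, a(6)=21, a(7)=34, a(8)=55, a(9)=89, a(10)=144, a(11)=233, a(12)=377, a(13)=610, a(14)=987, a(15)=1597, a(16)=2584, a(17)=4181, a(18)=6765, a(19)=10946, a(20)=17711, a(21)=28657, a(22)=46368, a(23)=75025, a(24)=121393, a(25)=196418, a(26)=317811, a(27)=514229, a(28)=832040, a(29)=1346269, a(30)=2178309, a(31)=3524578, a(32)=5702887, a(33)=9227465, a(34)=14930352, a(35)=24157817, a(36)=39088169, a(37)=63245986, a(38)=102334155.

Final answer: 102334155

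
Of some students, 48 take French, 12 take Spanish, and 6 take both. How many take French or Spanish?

|A union B| = |A| + |B| - |A intersect B| = 48 + 12 - 6.

Final answer: 54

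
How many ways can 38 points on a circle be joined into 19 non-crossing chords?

This is counted by the nth Catalan number C_n. Here n = 38/2 = 19.
C_n = C(2n,n)/(n+1), so C_{19} = C(38,19)/20 = 35345263800/20.

Final answer: C_{19} = 1767263190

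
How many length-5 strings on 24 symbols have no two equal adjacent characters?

First character: 24 choices. Each subsequent: 23 choices (must differ from the previous one).
Total: 24 x 23^4.

Final answer: 24 x 23^{4} = 6716184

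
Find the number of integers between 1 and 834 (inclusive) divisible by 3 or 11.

Multiples of 3: 278. Multiples of 11: 75. Of both (lcm=33): 25.
By inclusion-exclusion: 278 + 75 - 25.

Final answer: 328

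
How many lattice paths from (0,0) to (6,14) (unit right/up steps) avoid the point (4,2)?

Total paths to (6,14): C(20,14) = 38760.
Paths through (4,2): C(6,2) x C(14,12) = 1365.
Avoiding (4,2): 38760 - 1365.

Final answer: 37395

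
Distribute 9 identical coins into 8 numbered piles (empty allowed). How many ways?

Stars and bars: C(n+k-1, k-1) = C(16,7).

Final answer: C(16,7) = 11440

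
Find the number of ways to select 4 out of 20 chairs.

C(20,4) = 20!/(4! x (20-4)!).

Final answer: C(20,4) = 4845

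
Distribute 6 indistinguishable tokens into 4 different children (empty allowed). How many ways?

Stars and bars: C(n+k-1, k-1) = C(9,3).

Final answer: C(9,3) = 84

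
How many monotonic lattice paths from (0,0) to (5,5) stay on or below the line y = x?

Total monotonic paths to (5,5): C(10,5) = 252.
Paths that cross above y=x (reflection bijection): C(10,6) = 210.
Valid Dyck paths: 252 - 210.
(These counts are the Catalan numbers.)

Final answer: C_{5} = 42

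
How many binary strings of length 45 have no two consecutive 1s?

Classify by the final bit: ...0 gives a(n-1) strings, ...01 gives a(n-2) strings. Thus a(n) = a(n-1) + a(n-2) with a(1)=2, a(2)=3.
Iterating the recurrence: a(1)=2, a(2)=3, a(3)=5, a(4)=8, a(5)=13, a(6)=21, a(7)=34, a(8)=55, a(9)=89, a(10)=144, a(11)=233, a(12)=377, a(13)=610, a(14)=987, a(15)=1597, a(16)=2584, a(17)=4181, a(18)=6765, a(19)=10946, a(20)=17711, a(21)=28657, a(22)=46368, a(23)=75025, a(24)=121393, a(25)=196418, a(26)=317811, a(27)=514229, a(28)=832040, a(29)=1346269, a(30)=2178309, a(31)=3524578, a(32)=5702887, a(33)=9227465, a(34)=14930352, a(35)=24157817, a(36)=39088169, a(37)=63245986, a(38)=102334155, a(39)=165580141, a(40)=267914296, a(41)=433494437, a(42)=701408733, a(43)=1134903170, a(44)=1836311903, a(45)=2971215073.

Final answer: 2971215073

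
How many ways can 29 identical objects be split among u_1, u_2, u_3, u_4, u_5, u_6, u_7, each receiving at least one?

Substitute u'_i = u_i - 1 (so u'_i >= 0). Then sum u'_i = 29 - 7 = 22.
Stars and bars: C(22+7-1, 7-1) = C(28,6).

Final answer: C(28,6) = 376740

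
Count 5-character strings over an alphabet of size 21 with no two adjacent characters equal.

Let g(n) count such strings. g(1) = 21, and each valid string of length n-1 extends in 20 ways (any symbol but the last), so g(n) = 20 g(n-1).
Total: g(5) = 21 x 20^4.

Final answer: 21 x 20^{4} = 3360000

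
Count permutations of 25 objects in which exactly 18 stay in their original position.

Choose which 18 elements are fixed: C(25,18) = 480700.
Derange the remaining 7 using D(j) = (j-1)(D(j-1) + D(j-2)), D(0)=1, D(1)=0: D(2)=1, D(3)=2, D(4)=9, D(5)=44, D(6)=265, D(7)=1854.
Total: 480700 x 1854.

Final answer: C(25,18) D(7) = 891217800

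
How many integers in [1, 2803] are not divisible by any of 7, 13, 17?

|div by 7|=400, |div by 13|=215, |div by 17|=164.
|div by 7&13|=30, |div by 7&17|=23, |div by 13&17|=12, |div by all|=1.
By inclusion-exclusion, divisible by at least one: 400+215+164-30-23-12+1 = 715.
Not divisible by any: 2803 - 715.

Final answer: 2088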